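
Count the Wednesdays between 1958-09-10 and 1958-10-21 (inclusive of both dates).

6

1958-09-10 is a Wednesday.
From 1958-09-10 to 1958-10-21 is 42 days inclusive.
42 = 7 × 6, so the span is exactly 6 full weeks.
Each full week contributes one Wednesday: 6 so far.
Total: 6.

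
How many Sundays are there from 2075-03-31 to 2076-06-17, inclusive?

64 Sundays

2075-03-31 is a Sunday.
From 2075-03-31 to 2076-06-17 is 445 days inclusive.
445 = 7 × 63 + 4, so there are 63 full weeks plus 4 extra days.
Each full week contributes one Sunday: 63 so far.
The 4 extra days are Sun, Mon, Tue, Wed — 1 of them qualifies.
Total: 63 + 1 = 64.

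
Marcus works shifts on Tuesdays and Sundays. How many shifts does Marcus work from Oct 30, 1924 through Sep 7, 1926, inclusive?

194

Oct 30, 1924 is a Thursday.
The range spans 678 days (inclusive of both endpoints).
678 = 7 × 96 + 6, so there are 96 full weeks plus 6 extra days.
Each full week contributes 2 days from the set (Tue, Sun): 96 × 2 = 192.
The 6 extra days are Thursday, Friday, Saturday, Sunday, Monday, Tuesday — 2 of them qualify.
Total: 192 + 2 = 194.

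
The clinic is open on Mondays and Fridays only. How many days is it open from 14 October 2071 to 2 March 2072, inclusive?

14 October 2071 is a Wednesday.
From 14 October 2071 to 2 March 2072 is 141 days inclusive.
141 = 7 × 20 + 1, so there are 20 full weeks plus 1 extra day.
Each full week contributes 2 days from the set (Mon, Fri): 20 × 2 = 40.
The 1 extra day is Wednesday — none qualify.
Total: 40 + 0 = 40.

40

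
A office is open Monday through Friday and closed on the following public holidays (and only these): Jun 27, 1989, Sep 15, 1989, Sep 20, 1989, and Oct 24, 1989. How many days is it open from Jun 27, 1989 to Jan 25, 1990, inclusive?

Jun 27, 1989 is a Tuesday.
The range spans 213 days (inclusive of both endpoints).
213 = 7 × 30 + 3, so there are 30 full weeks plus 3 extra days.
Each full week contributes 5 weekdays (Mon–Fri): 30 × 5 = 150.
The 3 extra days are Tuesday, Wednesday, Thursday — 3 of them qualify.
Total: 150 + 3 = 153.
Holidays: Jun 27, 1989 (Tue); Sep 15, 1989 (Fri); Sep 20, 1989 (Wed); Oct 24, 1989 (Tue).
All 4 holidays fall on weekdays, so subtract 4.
Business days: 153 − 4 = 149.

149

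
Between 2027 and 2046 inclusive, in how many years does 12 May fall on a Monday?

Day of week of May 12 in each year:
2027: Wed, 2028: Fri, 2029: Sat, 2030: Sun, 2031: Mon ✓, 2032: Wed, 2033: Thu, 2034: Fri, 2035: Sat, 2036: Mon ✓, 2037: Tue, 2038: Wed, 2039: Thu, 2040: Sat, 2041: Sun, 2042: Mon ✓, 2043: Tue, 2044: Thu, 2045: Fri, 2046: Sat
Mondays: 2031, 2036, 2042.

3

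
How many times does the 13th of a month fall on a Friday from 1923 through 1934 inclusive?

Friday-the-13ths by year:
1923: Apr, Jul
1924: Jun
1925: Feb, Mar, Nov
1926: Aug
1927: May
1928: Jan, Apr, Jul
1929: Sep, Dec
1930: Jun
1931: Feb, Mar, Nov
1932: May
1933: Jan, Oct
1934: Apr, Jul

22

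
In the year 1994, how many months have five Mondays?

4

A month has five Mondays exactly when Monday falls within its first (length − 28) days.
Jan: 31 days, starts Sat → 5 of Sat, Sun, Mon ✓
Feb: 28 days, starts Tue → 5 of (none)
Mar: 31 days, starts Tue → 5 of Tue, Wed, Thu
Apr: 30 days, starts Fri → 5 of Fri, Sat
May: 31 days, starts Sun → 5 of Sun, Mon, Tue ✓
Jun: 30 days, starts Wed → 5 of Wed, Thu
Jul: 31 days, starts Fri → 5 of Fri, Sat, Sun
Aug: 31 days, starts Mon → 5 of Mon, Tue, Wed ✓
Sep: 30 days, starts Thu → 5 of Thu, Fri
Oct: 31 days, starts Sat → 5 of Sat, Sun, Mon ✓
Nov: 30 days, starts Tue → 5 of Tue, Wed
Dec: 31 days, starts Thu → 5 of Thu, Fri, Sat
Months with five Mondays: Jan, May, Aug, Oct.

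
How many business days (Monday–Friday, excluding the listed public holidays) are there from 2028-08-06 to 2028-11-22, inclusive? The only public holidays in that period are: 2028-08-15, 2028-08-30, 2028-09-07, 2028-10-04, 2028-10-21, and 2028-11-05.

74

2028-08-06 is a Sunday.
The range spans 109 days (inclusive of both endpoints).
109 = 7 × 15 + 4, so there are 15 full weeks plus 4 extra days.
Each full week contributes 5 weekdays (Mon–Fri): 15 × 5 = 75.
The 4 extra days are Sunday, Monday, Tuesday, Wednesday — 3 of them qualify.
Total: 75 + 3 = 78.
Holidays: 2028-08-15 (Tue); 2028-08-30 (Wed); 2028-09-07 (Thu); 2028-10-04 (Wed); 2028-10-21 (Sat); 2028-11-05 (Sun).
4 of the 6 holidays fall on weekdays; the rest are weekends and were already excluded.
Business days: 78 − 4 = 74.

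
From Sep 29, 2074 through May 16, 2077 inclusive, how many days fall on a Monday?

137 Mondays

Sep 29, 2074 is a Saturday.
The range spans 961 days (inclusive of both endpoints).
961 = 7 × 137 + 2, so there are 137 full weeks plus 2 extra days.
Each full week contributes one Monday: 137 so far.
The 2 extra days are Sat, Sun — none qualify.
Total: 137 + 0 = 137.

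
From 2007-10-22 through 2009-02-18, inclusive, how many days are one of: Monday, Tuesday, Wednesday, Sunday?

2007-10-22 is a Monday.
From 2007-10-22 to 2009-02-18 is 486 days inclusive.
486 = 7 × 69 + 3, so there are 69 full weeks plus 3 extra days.
Each full week contributes 4 days from the set (Mon, Tue, Wed, Sun): 69 × 4 = 276.
The 3 extra days are Mon, Tue, Wed — 3 of them qualify.
Total: 276 + 3 = 279.

279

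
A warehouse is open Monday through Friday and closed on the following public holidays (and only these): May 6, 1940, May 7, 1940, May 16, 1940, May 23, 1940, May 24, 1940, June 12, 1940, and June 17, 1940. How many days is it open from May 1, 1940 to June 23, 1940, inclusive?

31 business days

May 1, 1940 is a Wednesday.
That's 54 days from start to end, counting both.
54 = 7 × 7 + 5, so there are 7 full weeks plus 5 extra days.
Each full week contributes 5 weekdays (Mon–Fri): 7 × 5 = 35.
The 5 extra days are Wednesday, Thursday, Friday, Saturday, Sunday — 3 of them qualify.
Total: 35 + 3 = 38.
Holidays: May 6, 1940 (Mon); May 7, 1940 (Tue); May 16, 1940 (Thu); May 23, 1940 (Thu); May 24, 1940 (Fri); June 12, 1940 (Wed); June 17, 1940 (Mon).
All 7 holidays fall on weekdays, so subtract 7.
Business days: 38 − 7 = 31.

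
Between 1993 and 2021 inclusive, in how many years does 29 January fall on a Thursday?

4

Day of week of January 29 in each year:
1993: Fri, 1994: Sat, 1995: Sun, 1996: Mon, 1997: Wed, 1998: Thu ✓, 1999: Fri, 2000: Sat, 2001: Mon, 2002: Tue, 2003: Wed, 2004: Thu ✓, 2005: Sat, 2006: Sun, 2007: Mon, 2008: Tue, 2009: Thu ✓, 2010: Fri, 2011: Sat, 2012: Sun, 2013: Tue, 2014: Wed, 2015: Thu ✓, 2016: Fri, 2017: Sun, 2018: Mon, 2019: Tue, 2020: Wed, 2021: Fri
Thursdays: 1998, 2004, 2009, 2015.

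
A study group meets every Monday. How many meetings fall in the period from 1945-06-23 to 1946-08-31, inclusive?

62 Mondays

1945-06-23 is a Saturday.
That's 435 days from start to end, counting both.
435 = 7 × 62 + 1, so there are 62 full weeks plus 1 extra day.
Each full week contributes one Monday: 62 so far.
The 1 extra day is Saturday — none qualify.
Total: 62 + 0 = 62.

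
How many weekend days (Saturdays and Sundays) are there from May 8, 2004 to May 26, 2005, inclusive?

May 8, 2004 is a Saturday.
From May 8, 2004 to May 26, 2005 is 384 days inclusive.
384 = 7 × 54 + 6, so there are 54 full weeks plus 6 extra days.
Each full week contributes 2 weekend days (Sat, Sun): 54 × 2 = 108.
The 6 extra days are Sat, Sun, Mon, Tue, Wed, Thu — 2 of them qualify.
Total: 108 + 2 = 110.

110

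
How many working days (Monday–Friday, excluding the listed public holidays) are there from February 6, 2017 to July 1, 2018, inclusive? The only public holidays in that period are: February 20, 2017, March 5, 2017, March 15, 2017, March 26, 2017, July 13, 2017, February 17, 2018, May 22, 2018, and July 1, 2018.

February 6, 2017 is a Monday.
From February 6, 2017 to July 1, 2018 is 511 days inclusive.
511 = 7 × 73, so the span is exactly 73 full weeks.
Each full week contributes 5 weekdays (Mon–Fri): 73 × 5 = 365.
Holidays: February 20, 2017 (Mon); March 5, 2017 (Sun); March 15, 2017 (Wed); March 26, 2017 (Sun); July 13, 2017 (Thu); February 17, 2018 (Sat); May 22, 2018 (Tue); July 1, 2018 (Sun).
4 of the 8 holidays fall on weekdays; the rest are weekends and were already excluded.
Business days: 365 − 4 = 361.

361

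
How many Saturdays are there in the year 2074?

52

2074-01-01 is a Monday.
From 2074-01-01 to 2074-12-31 is 365 days inclusive.
365 = 7 × 52 + 1, so there are 52 full weeks plus 1 extra day.
Each full week contributes one Saturday: 52 so far.
The 1 extra day is Mon — none qualify.
Total: 52 + 0 = 52.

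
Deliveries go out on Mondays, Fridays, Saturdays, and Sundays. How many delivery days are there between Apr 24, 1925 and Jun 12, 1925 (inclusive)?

Apr 24, 1925 is a Friday.
From Apr 24, 1925 to Jun 12, 1925 is 50 days inclusive.
50 = 7 × 7 + 1, so there are 7 full weeks plus 1 extra day.
Each full week contributes 4 days from the set (Mon, Fri, Sat, Sun): 7 × 4 = 28.
The 1 extra day is Fri — 1 of them qualifies.
Total: 28 + 1 = 29.

29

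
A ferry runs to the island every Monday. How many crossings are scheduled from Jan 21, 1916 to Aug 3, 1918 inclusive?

Jan 21, 1916 is a Friday.
From Jan 21, 1916 to Aug 3, 1918 is 926 days inclusive.
926 = 7 × 132 + 2, so there are 132 full weeks plus 2 extra days.
Each full week contributes one Monday: 132 so far.
The 2 extra days are Friday, Saturday — none qualify.
Total: 132 + 0 = 132.

132 Mondays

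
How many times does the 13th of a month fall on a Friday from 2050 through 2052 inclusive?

5

Friday-the-13ths by year:
2050: May
2051: Jan, Oct
2052: Sep, Dec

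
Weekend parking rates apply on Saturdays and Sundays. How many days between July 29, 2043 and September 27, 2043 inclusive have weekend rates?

18

July 29, 2043 is a Wednesday.
That's 61 days from start to end, counting both.
61 = 7 × 8 + 5, so there are 8 full weeks plus 5 extra days.
Each full week contributes 2 weekend days (Sat, Sun): 8 × 2 = 16.
The 5 extra days are Wednesday, Thursday, Friday, Saturday, Sunday — 2 of them qualify.
Total: 16 + 2 = 18.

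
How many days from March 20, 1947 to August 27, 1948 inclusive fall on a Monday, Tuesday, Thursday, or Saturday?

301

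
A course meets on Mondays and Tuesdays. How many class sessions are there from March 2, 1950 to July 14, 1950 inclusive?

March 2, 1950 is a Thursday.
That's 135 days from start to end, counting both.
135 = 7 × 19 + 2, so there are 19 full weeks plus 2 extra days.
Each full week contributes 2 days from the set (Mon, Tue): 19 × 2 = 38.
The 2 extra days are Thursday, Friday — none qualify.
Total: 38 + 0 = 38.

38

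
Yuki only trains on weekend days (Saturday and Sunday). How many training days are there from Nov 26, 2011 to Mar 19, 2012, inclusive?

Nov 26, 2011 is a Saturday.
The range spans 115 days (inclusive of both endpoints).
115 = 7 × 16 + 3, so there are 16 full weeks plus 3 extra days.
Each full week contributes 2 weekend days (Sat, Sun): 16 × 2 = 32.
The 3 extra days are Sat, Sun, Mon — 2 of them qualify.
Total: 32 + 2 = 34.

34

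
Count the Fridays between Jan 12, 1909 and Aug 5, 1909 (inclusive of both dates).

29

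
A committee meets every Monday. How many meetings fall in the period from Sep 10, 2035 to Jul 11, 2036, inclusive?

44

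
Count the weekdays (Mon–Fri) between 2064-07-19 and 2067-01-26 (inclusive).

658

2064-07-19 is a Saturday.
That's 922 days from start to end, counting both.
922 = 7 × 131 + 5, so there are 131 full weeks plus 5 extra days.
Each full week contributes 5 weekdays (Mon–Fri): 131 × 5 = 655.
The 5 extra days are Sat, Sun, Mon, Tue, Wed — 3 of them qualify.
Total: 655 + 3 = 658.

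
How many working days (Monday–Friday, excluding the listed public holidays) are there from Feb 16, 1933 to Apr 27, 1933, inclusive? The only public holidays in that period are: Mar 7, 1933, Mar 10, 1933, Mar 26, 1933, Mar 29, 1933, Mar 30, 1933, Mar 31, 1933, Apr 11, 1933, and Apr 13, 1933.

44

Feb 16, 1933 is a Thursday.
From Feb 16, 1933 to Apr 27, 1933 is 71 days inclusive.
71 = 7 × 10 + 1, so there are 10 full weeks plus 1 extra day.
Each full week contributes 5 weekdays (Mon–Fri): 10 × 5 = 50.
The 1 extra day is Thu — 1 of them qualifies.
Total: 50 + 1 = 51.
Holidays: Mar 7, 1933 (Tue); Mar 10, 1933 (Fri); Mar 26, 1933 (Sun); Mar 29, 1933 (Wed); Mar 30, 1933 (Thu); Mar 31, 1933 (Fri); Apr 11, 1933 (Tue); Apr 13, 1933 (Thu).
7 of the 8 holidays fall on weekdays; the rest are weekends and were already excluded.
Business days: 51 − 7 = 44.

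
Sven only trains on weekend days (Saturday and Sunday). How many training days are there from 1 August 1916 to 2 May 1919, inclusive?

286

1 August 1916 is a Tuesday.
The range spans 1005 days (inclusive of both endpoints).
1005 = 7 × 143 + 4, so there are 143 full weeks plus 4 extra days.
Each full week contributes 2 weekend days (Sat, Sun): 143 × 2 = 286.
The 4 extra days are Tue, Wed, Thu, Fri — none qualify.
Total: 286 + 0 = 286.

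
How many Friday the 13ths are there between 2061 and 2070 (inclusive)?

17

Friday-the-13ths by year:
2061: May
2062: Jan, Oct
2063: Apr, Jul
2064: Jun
2065: Feb, Mar, Nov
2066: Aug
2067: May
2068: Jan, Apr, Jul
2069: Sep, Dec
2070: Jun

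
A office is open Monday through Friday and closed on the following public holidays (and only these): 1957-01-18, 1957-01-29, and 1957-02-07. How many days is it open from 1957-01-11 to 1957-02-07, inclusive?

17

1957-01-11 is a Friday.
The range spans 28 days (inclusive of both endpoints).
28 = 7 × 4, so the span is exactly 4 full weeks.
Each full week contributes 5 weekdays (Mon–Fri): 4 × 5 = 20.
Holidays: 1957-01-18 (Fri); 1957-01-29 (Tue); 1957-02-07 (Thu).
All 3 holidays fall on weekdays, so subtract 3.
Business days: 20 − 3 = 17.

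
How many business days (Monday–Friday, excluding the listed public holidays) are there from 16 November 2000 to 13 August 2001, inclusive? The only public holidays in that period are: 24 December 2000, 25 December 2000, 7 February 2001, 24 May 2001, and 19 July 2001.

16 November 2000 is a Thursday.
The range spans 271 days (inclusive of both endpoints).
271 = 7 × 38 + 5, so there are 38 full weeks plus 5 extra days.
Each full week contributes 5 weekdays (Mon–Fri): 38 × 5 = 190.
The 5 extra days are Thu, Fri, Sat, Sun, Mon — 3 of them qualify.
Total: 190 + 3 = 193.
Holidays: 24 December 2000 (Sun); 25 December 2000 (Mon); 7 February 2001 (Wed); 24 May 2001 (Thu); 19 July 2001 (Thu).
4 of the 5 holidays fall on weekdays; the rest are weekends and were already excluded.
Business days: 193 − 4 = 189.

189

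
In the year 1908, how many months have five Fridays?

4

A month has five Fridays exactly when Friday falls within its first (length − 28) days.
Jan: 31 days, starts Wed → 5 of Wed, Thu, Fri ✓
Feb: 29 days, starts Sat → 5 of Sat
Mar: 31 days, starts Sun → 5 of Sun, Mon, Tue
Apr: 30 days, starts Wed → 5 of Wed, Thu
May: 31 days, starts Fri → 5 of Fri, Sat, Sun ✓
Jun: 30 days, starts Mon → 5 of Mon, Tue
Jul: 31 days, starts Wed → 5 of Wed, Thu, Fri ✓
Aug: 31 days, starts Sat → 5 of Sat, Sun, Mon
Sep: 30 days, starts Tue → 5 of Tue, Wed
Oct: 31 days, starts Thu → 5 of Thu, Fri, Sat ✓
Nov: 30 days, starts Sun → 5 of Sun, Mon
Dec: 31 days, starts Tue → 5 of Tue, Wed, Thu
Months with five Fridays: Jan, May, Jul, Oct.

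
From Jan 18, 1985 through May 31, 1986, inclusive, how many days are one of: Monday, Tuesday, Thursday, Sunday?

284

Jan 18, 1985 is a Friday.
The range spans 499 days (inclusive of both endpoints).
499 = 7 × 71 + 2, so there are 71 full weeks plus 2 extra days.
Each full week contributes 4 days from the set (Mon, Tue, Thu, Sun): 71 × 4 = 284.
The 2 extra days are Fri, Sat — none qualify.
Total: 284 + 0 = 284.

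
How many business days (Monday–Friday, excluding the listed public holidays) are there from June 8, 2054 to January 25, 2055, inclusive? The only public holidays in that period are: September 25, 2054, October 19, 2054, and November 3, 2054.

163 business days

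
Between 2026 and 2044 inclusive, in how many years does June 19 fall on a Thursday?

3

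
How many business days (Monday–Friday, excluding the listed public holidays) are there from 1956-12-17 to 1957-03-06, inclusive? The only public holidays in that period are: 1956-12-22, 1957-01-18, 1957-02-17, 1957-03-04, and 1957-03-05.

1956-12-17 is a Monday.
From 1956-12-17 to 1957-03-06 is 80 days inclusive.
80 = 7 × 11 + 3, so there are 11 full weeks plus 3 extra days.
Each full week contributes 5 weekdays (Mon–Fri): 11 × 5 = 55.
The 3 extra days are Monday, Tuesday, Wednesday — 3 of them qualify.
Total: 55 + 3 = 58.
Holidays: 1956-12-22 (Sat); 1957-01-18 (Fri); 1957-02-17 (Sun); 1957-03-04 (Mon); 1957-03-05 (Tue).
3 of the 5 holidays fall on weekdays; the rest are weekends and were already excluded.
Business days: 58 − 3 = 55.

55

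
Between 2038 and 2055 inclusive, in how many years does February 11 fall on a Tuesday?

Day of week of February 11 in each year:
2038: Thu, 2039: Fri, 2040: Sat, 2041: Mon, 2042: Tue ✓, 2043: Wed, 2044: Thu, 2045: Sat, 2046: Sun, 2047: Mon, 2048: Tue ✓, 2049: Thu, 2050: Fri, 2051: Sat, 2052: Sun, 2053: Tue ✓, 2054: Wed, 2055: Thu
Tuesdays: 2042, 2048, 2053.

3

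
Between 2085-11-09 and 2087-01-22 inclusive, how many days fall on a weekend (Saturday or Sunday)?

2085-11-09 is a Friday.
That's 440 days from start to end, counting both.
440 = 7 × 62 + 6, so there are 62 full weeks plus 6 extra days.
Each full week contributes 2 weekend days (Sat, Sun): 62 × 2 = 124.
The 6 extra days are Friday, Saturday, Sunday, Monday, Tuesday, Wednesday — 2 of them qualify.
Total: 124 + 2 = 126.

126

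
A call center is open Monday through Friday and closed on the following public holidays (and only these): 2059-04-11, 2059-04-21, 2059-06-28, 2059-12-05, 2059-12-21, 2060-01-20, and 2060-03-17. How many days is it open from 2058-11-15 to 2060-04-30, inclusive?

376

2058-11-15 is a Friday.
That's 533 days from start to end, counting both.
533 = 7 × 76 + 1, so there are 76 full weeks plus 1 extra day.
Each full week contributes 5 weekdays (Mon–Fri): 76 × 5 = 380.
The 1 extra day is Fri — 1 of them qualifies.
Total: 380 + 1 = 381.
Holidays: 2059-04-11 (Fri); 2059-04-21 (Mon); 2059-06-28 (Sat); 2059-12-05 (Fri); 2059-12-21 (Sun); 2060-01-20 (Tue); 2060-03-17 (Wed).
5 of the 7 holidays fall on weekdays; the rest are weekends and were already excluded.
Business days: 381 − 5 = 376.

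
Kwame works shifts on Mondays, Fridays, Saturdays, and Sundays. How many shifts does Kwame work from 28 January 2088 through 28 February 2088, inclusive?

18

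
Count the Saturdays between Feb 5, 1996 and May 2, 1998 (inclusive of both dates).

117

Feb 5, 1996 is a Monday.
The range spans 818 days (inclusive of both endpoints).
818 = 7 × 116 + 6, so there are 116 full weeks plus 6 extra days.
Each full week contributes one Saturday: 116 so far.
The 6 extra days are Mon, Tue, Wed, Thu, Fri, Sat — 1 of them qualifies.
Total: 116 + 1 = 117.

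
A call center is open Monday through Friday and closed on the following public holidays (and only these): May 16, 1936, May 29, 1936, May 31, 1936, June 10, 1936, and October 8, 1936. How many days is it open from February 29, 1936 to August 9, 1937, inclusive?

February 29, 1936 is a Saturday.
The range spans 528 days (inclusive of both endpoints).
528 = 7 × 75 + 3, so there are 75 full weeks plus 3 extra days.
Each full week contributes 5 weekdays (Mon–Fri): 75 × 5 = 375.
The 3 extra days are Sat, Sun, Mon — 1 of them qualifies.
Total: 375 + 1 = 376.
Holidays: May 16, 1936 (Sat); May 29, 1936 (Fri); May 31, 1936 (Sun); June 10, 1936 (Wed); October 8, 1936 (Thu).
3 of the 5 holidays fall on weekdays; the rest are weekends and were already excluded.
Business days: 376 − 3 = 373.

373 working days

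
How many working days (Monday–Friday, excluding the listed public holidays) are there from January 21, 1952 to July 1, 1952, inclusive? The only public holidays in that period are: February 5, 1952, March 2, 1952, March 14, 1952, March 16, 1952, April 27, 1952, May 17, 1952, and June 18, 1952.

January 21, 1952 is a Monday.
That's 163 days from start to end, counting both.
163 = 7 × 23 + 2, so there are 23 full weeks plus 2 extra days.
Each full week contributes 5 weekdays (Mon–Fri): 23 × 5 = 115.
The 2 extra days are Monday, Tuesday — 2 of them qualify.
Total: 115 + 2 = 117.
Holidays: February 5, 1952 (Tue); March 2, 1952 (Sun); March 14, 1952 (Fri); March 16, 1952 (Sun); April 27, 1952 (Sun); May 17, 1952 (Sat); June 18, 1952 (Wed).
3 of the 7 holidays fall on weekdays; the rest are weekends and were already excluded.
Business days: 117 − 3 = 114.

114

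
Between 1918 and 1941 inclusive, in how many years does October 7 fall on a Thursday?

Day of week of October 7 in each year:
1918: Mon, 1919: Tue, 1920: Thu ✓, 1921: Fri, 1922: Sat, 1923: Sun, 1924: Tue, 1925: Wed, 1926: Thu ✓, 1927: Fri, 1928: Sun, 1929: Mon, 1930: Tue, 1931: Wed, 1932: Fri, 1933: Sat, 1934: Sun, 1935: Mon, 1936: Wed, 1937: Thu ✓, 1938: Fri, 1939: Sat, 1940: Mon, 1941: Tue
Thursdays: 1920, 1926, 1937.

3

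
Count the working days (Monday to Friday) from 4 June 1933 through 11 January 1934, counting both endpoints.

159

4 June 1933 is a Sunday.
That's 222 days from start to end, counting both.
222 = 7 × 31 + 5, so there are 31 full weeks plus 5 extra days.
Each full week contributes 5 weekdays (Mon–Fri): 31 × 5 = 155.
The 5 extra days are Sunday, Monday, Tuesday, Wednesday, Thursday — 4 of them qualify.
Total: 155 + 4 = 159.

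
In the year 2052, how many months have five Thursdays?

A month has five Thursdays exactly when Thursday falls within its first (length − 28) days.
Jan: 31 days, starts Mon → 5 of Mon, Tue, Wed
Feb: 29 days, starts Thu → 5 of Thu ✓
Mar: 31 days, starts Fri → 5 of Fri, Sat, Sun
Apr: 30 days, starts Mon → 5 of Mon, Tue
May: 31 days, starts Wed → 5 of Wed, Thu, Fri ✓
Jun: 30 days, starts Sat → 5 of Sat, Sun
Jul: 31 days, starts Mon → 5 of Mon, Tue, Wed
Aug: 31 days, starts Thu → 5 of Thu, Fri, Sat ✓
Sep: 30 days, starts Sun → 5 of Sun, Mon
Oct: 31 days, starts Tue → 5 of Tue, Wed, Thu ✓
Nov: 30 days, starts Fri → 5 of Fri, Sat
Dec: 31 days, starts Sun → 5 of Sun, Mon, Tue
Months with five Thursdays: Feb, May, Aug, Oct.

4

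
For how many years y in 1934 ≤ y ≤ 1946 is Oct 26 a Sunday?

1

Day of week of October 26 in each year:
1934: Fri, 1935: Sat, 1936: Mon, 1937: Tue, 1938: Wed, 1939: Thu, 1940: Sat, 1941: Sun ✓, 1942: Mon, 1943: Tue, 1944: Thu, 1945: Fri, 1946: Sat
Sundays: 1941.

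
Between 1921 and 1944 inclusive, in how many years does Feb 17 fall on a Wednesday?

Day of week of February 17 in each year:
1921: Thu, 1922: Fri, 1923: Sat, 1924: Sun, 1925: Tue, 1926: Wed ✓, 1927: Thu, 1928: Fri, 1929: Sun, 1930: Mon, 1931: Tue, 1932: Wed ✓, 1933: Fri, 1934: Sat, 1935: Sun, 1936: Mon, 1937: Wed ✓, 1938: Thu, 1939: Fri, 1940: Sat, 1941: Mon, 1942: Tue, 1943: Wed ✓, 1944: Thu
Wednesdays: 1926, 1932, 1937, 1943.

4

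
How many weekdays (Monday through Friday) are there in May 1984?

23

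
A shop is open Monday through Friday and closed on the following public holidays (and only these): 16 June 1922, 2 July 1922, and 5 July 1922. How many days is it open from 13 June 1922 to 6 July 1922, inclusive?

16 business days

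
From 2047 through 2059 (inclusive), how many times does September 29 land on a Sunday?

Day of week of September 29 in each year:
2047: Sun ✓, 2048: Tue, 2049: Wed, 2050: Thu, 2051: Fri, 2052: Sun ✓, 2053: Mon, 2054: Tue, 2055: Wed, 2056: Fri, 2057: Sat, 2058: Sun ✓, 2059: Mon
Sundays: 2047, 2052, 2058.

3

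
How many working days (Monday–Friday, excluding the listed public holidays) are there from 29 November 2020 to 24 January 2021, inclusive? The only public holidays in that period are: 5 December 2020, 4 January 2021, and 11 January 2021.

29 November 2020 is a Sunday.
The range spans 57 days (inclusive of both endpoints).
57 = 7 × 8 + 1, so there are 8 full weeks plus 1 extra day.
Each full week contributes 5 weekdays (Mon–Fri): 8 × 5 = 40.
The 1 extra day is Sunday — none qualify.
Total: 40 + 0 = 40.
Holidays: 5 December 2020 (Sat); 4 January 2021 (Mon); 11 January 2021 (Mon).
2 of the 3 holidays fall on weekdays; the rest are weekends and were already excluded.
Business days: 40 − 2 = 38.

38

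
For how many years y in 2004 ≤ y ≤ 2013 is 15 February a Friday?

Day of week of February 15 in each year:
2004: Sun, 2005: Tue, 2006: Wed, 2007: Thu, 2008: Fri ✓, 2009: Sun, 2010: Mon, 2011: Tue, 2012: Wed, 2013: Fri ✓
Fridays: 2008, 2013.

2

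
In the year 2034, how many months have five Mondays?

4

A month has five Mondays exactly when Monday falls within its first (length − 28) days.
Jan: 31 days, starts Sun → 5 of Sun, Mon, Tue ✓
Feb: 28 days, starts Wed → 5 of (none)
Mar: 31 days, starts Wed → 5 of Wed, Thu, Fri
Apr: 30 days, starts Sat → 5 of Sat, Sun
May: 31 days, starts Mon → 5 of Mon, Tue, Wed ✓
Jun: 30 days, starts Thu → 5 of Thu, Fri
Jul: 31 days, starts Sat → 5 of Sat, Sun, Mon ✓
Aug: 31 days, starts Tue → 5 of Tue, Wed, Thu
Sep: 30 days, starts Fri → 5 of Fri, Sat
Oct: 31 days, starts Sun → 5 of Sun, Mon, Tue ✓
Nov: 30 days, starts Wed → 5 of Wed, Thu
Dec: 31 days, starts Fri → 5 of Fri, Sat, Sun
Months with five Mondays: Jan, May, Jul, Oct.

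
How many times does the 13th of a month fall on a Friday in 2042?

1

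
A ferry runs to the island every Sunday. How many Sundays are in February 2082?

Feb 1, 2082 is a Sunday.
The range spans 28 days (inclusive of both endpoints).
28 = 7 × 4, so the span is exactly 4 full weeks.
Each full week contributes one Sunday: 4 so far.
Total: 4.

4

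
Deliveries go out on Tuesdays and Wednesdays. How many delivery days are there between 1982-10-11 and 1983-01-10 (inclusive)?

1982-10-11 is a Monday.
That's 92 days from start to end, counting both.
92 = 7 × 13 + 1, so there are 13 full weeks plus 1 extra day.
Each full week contributes 2 days from the set (Tue, Wed): 13 × 2 = 26.
The 1 extra day is Monday — none qualify.
Total: 26 + 0 = 26.

26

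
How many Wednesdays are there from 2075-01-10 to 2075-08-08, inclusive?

30

2075-01-10 is a Thursday.
That's 211 days from start to end, counting both.
211 = 7 × 30 + 1, so there are 30 full weeks plus 1 extra day.
Each full week contributes one Wednesday: 30 so far.
The 1 extra day is Thursday — none qualify.
Total: 30 + 0 = 30.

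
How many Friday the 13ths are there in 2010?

1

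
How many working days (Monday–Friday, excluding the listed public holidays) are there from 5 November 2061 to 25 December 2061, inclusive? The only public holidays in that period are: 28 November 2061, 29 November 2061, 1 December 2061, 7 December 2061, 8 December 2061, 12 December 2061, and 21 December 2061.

5 November 2061 is a Saturday.
That's 51 days from start to end, counting both.
51 = 7 × 7 + 2, so there are 7 full weeks plus 2 extra days.
Each full week contributes 5 weekdays (Mon–Fri): 7 × 5 = 35.
The 2 extra days are Saturday, Sunday — none qualify.
Total: 35 + 0 = 35.
Holidays: 28 November 2061 (Mon); 29 November 2061 (Tue); 1 December 2061 (Thu); 7 December 2061 (Wed); 8 December 2061 (Thu); 12 December 2061 (Mon); 21 December 2061 (Wed).
All 7 holidays fall on weekdays, so subtract 7.
Business days: 35 − 7 = 28.

28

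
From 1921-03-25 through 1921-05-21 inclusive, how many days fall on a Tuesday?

1921-03-25 is a Friday.
That's 58 days from start to end, counting both.
58 = 7 × 8 + 2, so there are 8 full weeks plus 2 extra days.
Each full week contributes one Tuesday: 8 so far.
The 2 extra days are Friday, Saturday — none qualify.
Total: 8 + 0 = 8.

8 Tuesdays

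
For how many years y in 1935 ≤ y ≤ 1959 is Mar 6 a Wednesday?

4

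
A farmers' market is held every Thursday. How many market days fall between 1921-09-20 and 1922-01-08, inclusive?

16

1921-09-20 is a Tuesday.
The range spans 111 days (inclusive of both endpoints).
111 = 7 × 15 + 6, so there are 15 full weeks plus 6 extra days.
Each full week contributes one Thursday: 15 so far.
The 6 extra days are Tue, Wed, Thu, Fri, Sat, Sun — 1 of them qualifies.
Total: 15 + 1 = 16.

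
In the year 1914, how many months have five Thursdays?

5

A month has five Thursdays exactly when Thursday falls within its first (length − 28) days.
Jan: 31 days, starts Thu → 5 of Thu, Fri, Sat ✓
Feb: 28 days, starts Sun → 5 of (none)
Mar: 31 days, starts Sun → 5 of Sun, Mon, Tue
Apr: 30 days, starts Wed → 5 of Wed, Thu ✓
May: 31 days, starts Fri → 5 of Fri, Sat, Sun
Jun: 30 days, starts Mon → 5 of Mon, Tue
Jul: 31 days, starts Wed → 5 of Wed, Thu, Fri ✓
Aug: 31 days, starts Sat → 5 of Sat, Sun, Mon
Sep: 30 days, starts Tue → 5 of Tue, Wed
Oct: 31 days, starts Thu → 5 of Thu, Fri, Sat ✓
Nov: 30 days, starts Sun → 5 of Sun, Mon
Dec: 31 days, starts Tue → 5 of Tue, Wed, Thu ✓
Months with five Thursdays: Jan, Apr, Jul, Oct, Dec.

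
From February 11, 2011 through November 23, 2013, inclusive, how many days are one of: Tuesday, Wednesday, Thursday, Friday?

February 11, 2011 is a Friday.
The range spans 1017 days (inclusive of both endpoints).
1017 = 7 × 145 + 2, so there are 145 full weeks plus 2 extra days.
Each full week contributes 4 days from the set (Tue, Wed, Thu, Fri): 145 × 4 = 580.
The 2 extra days are Fri, Sat — 1 of them qualifies.
Total: 580 + 1 = 581.

581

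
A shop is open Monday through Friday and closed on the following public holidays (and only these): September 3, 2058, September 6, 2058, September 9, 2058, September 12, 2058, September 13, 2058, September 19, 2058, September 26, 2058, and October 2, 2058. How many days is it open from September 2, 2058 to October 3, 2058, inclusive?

September 2, 2058 is a Monday.
From September 2, 2058 to October 3, 2058 is 32 days inclusive.
32 = 7 × 4 + 4, so there are 4 full weeks plus 4 extra days.
Each full week contributes 5 weekdays (Mon–Fri): 4 × 5 = 20.
The 4 extra days are Monday, Tuesday, Wednesday, Thursday — 4 of them qualify.
Total: 20 + 4 = 24.
Holidays: September 3, 2058 (Tue); September 6, 2058 (Fri); September 9, 2058 (Mon); September 12, 2058 (Thu); September 13, 2058 (Fri); September 19, 2058 (Thu); September 26, 2058 (Thu); October 2, 2058 (Wed).
All 8 holidays fall on weekdays, so subtract 8.
Business days: 24 − 8 = 16.

16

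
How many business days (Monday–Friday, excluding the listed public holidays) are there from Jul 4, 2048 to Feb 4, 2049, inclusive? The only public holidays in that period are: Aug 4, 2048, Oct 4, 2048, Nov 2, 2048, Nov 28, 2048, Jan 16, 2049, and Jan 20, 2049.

151 business days

Jul 4, 2048 is a Saturday.
From Jul 4, 2048 to Feb 4, 2049 is 216 days inclusive.
216 = 7 × 30 + 6, so there are 30 full weeks plus 6 extra days.
Each full week contributes 5 weekdays (Mon–Fri): 30 × 5 = 150.
The 6 extra days are Saturday, Sunday, Monday, Tuesday, Wednesday, Thursday — 4 of them qualify.
Total: 150 + 4 = 154.
Holidays: Aug 4, 2048 (Tue); Oct 4, 2048 (Sun); Nov 2, 2048 (Mon); Nov 28, 2048 (Sat); Jan 16, 2049 (Sat); Jan 20, 2049 (Wed).
3 of the 6 holidays fall on weekdays; the rest are weekends and were already excluded.
Business days: 154 − 3 = 151.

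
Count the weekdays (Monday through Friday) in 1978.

260 weekdays

January 1, 1978 is a Sunday.
The range spans 365 days (inclusive of both endpoints).
365 = 7 × 52 + 1, so there are 52 full weeks plus 1 extra day.
Each full week contributes 5 weekdays (Mon–Fri): 52 × 5 = 260.
The 1 extra day is Sunday — none qualify.
Total: 260 + 0 = 260.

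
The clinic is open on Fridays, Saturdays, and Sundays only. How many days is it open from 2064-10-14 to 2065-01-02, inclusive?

34

2064-10-14 is a Tuesday.
From 2064-10-14 to 2065-01-02 is 81 days inclusive.
81 = 7 × 11 + 4, so there are 11 full weeks plus 4 extra days.
Each full week contributes 3 days from the set (Fri, Sat, Sun): 11 × 3 = 33.
The 4 extra days are Tue, Wed, Thu, Fri — 1 of them qualifies.
Total: 33 + 1 = 34.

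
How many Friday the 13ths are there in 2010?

The 13th falls on a Friday when the month's 13th has weekday Fri.
Jan 13 is Wed; Feb 13 is Sat; Mar 13 is Sat; Apr 13 is Tue; May 13 is Thu; Jun 13 is Sun; Jul 13 is Tue; Aug 13 is Fri ✓; Sep 13 is Mon; Oct 13 is Wed; Nov 13 is Sat; Dec 13 is Mon.
Friday the 13ths: Aug.

1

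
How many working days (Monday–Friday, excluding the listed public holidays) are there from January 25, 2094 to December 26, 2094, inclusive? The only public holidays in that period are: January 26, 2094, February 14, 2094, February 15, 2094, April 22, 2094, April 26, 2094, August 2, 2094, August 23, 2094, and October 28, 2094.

January 25, 2094 is a Monday.
The range spans 336 days (inclusive of both endpoints).
336 = 7 × 48, so the span is exactly 48 full weeks.
Each full week contributes 5 weekdays (Mon–Fri): 48 × 5 = 240.
Total: 240.
Holidays: January 26, 2094 (Tue); February 14, 2094 (Sun); February 15, 2094 (Mon); April 22, 2094 (Thu); April 26, 2094 (Mon); August 2, 2094 (Mon); August 23, 2094 (Mon); October 28, 2094 (Thu).
7 of the 8 holidays fall on weekdays; the rest are weekends and were already excluded.
Business days: 240 − 7 = 233.

233 working days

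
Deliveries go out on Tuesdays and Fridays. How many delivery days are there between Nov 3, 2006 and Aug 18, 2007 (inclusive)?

83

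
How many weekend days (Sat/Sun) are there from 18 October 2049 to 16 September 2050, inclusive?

18 October 2049 is a Monday.
The range spans 334 days (inclusive of both endpoints).
334 = 7 × 47 + 5, so there are 47 full weeks plus 5 extra days.
Each full week contributes 2 weekend days (Sat, Sun): 47 × 2 = 94.
The 5 extra days are Monday, Tuesday, Wednesday, Thursday, Friday — none qualify.
Total: 94 + 0 = 94.

94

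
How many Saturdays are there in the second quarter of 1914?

13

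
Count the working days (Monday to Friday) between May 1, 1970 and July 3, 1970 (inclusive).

May 1, 1970 is a Friday.
From May 1, 1970 to July 3, 1970 is 64 days inclusive.
64 = 7 × 9 + 1, so there are 9 full weeks plus 1 extra day.
Each full week contributes 5 weekdays (Mon–Fri): 9 × 5 = 45.
The 1 extra day is Friday — 1 of them qualifies.
Total: 45 + 1 = 46.

46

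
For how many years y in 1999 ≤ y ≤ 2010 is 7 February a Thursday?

Day of week of February 7 in each year:
1999: Sun, 2000: Mon, 2001: Wed, 2002: Thu ✓, 2003: Fri, 2004: Sat, 2005: Mon, 2006: Tue, 2007: Wed, 2008: Thu ✓, 2009: Sat, 2010: Sun
Thursdays: 2002, 2008.

2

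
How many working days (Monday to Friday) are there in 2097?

261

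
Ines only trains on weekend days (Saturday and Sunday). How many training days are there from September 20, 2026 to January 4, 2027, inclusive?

September 20, 2026 is a Sunday.
The range spans 107 days (inclusive of both endpoints).
107 = 7 × 15 + 2, so there are 15 full weeks plus 2 extra days.
Each full week contributes 2 weekend days (Sat, Sun): 15 × 2 = 30.
The 2 extra days are Sun, Mon — 1 of them qualifies.
Total: 30 + 1 = 31.

31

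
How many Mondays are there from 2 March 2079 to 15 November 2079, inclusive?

37 Mondays

2 March 2079 is a Thursday.
That's 259 days from start to end, counting both.
259 = 7 × 37, so the span is exactly 37 full weeks.
Each full week contributes one Monday: 37 so far.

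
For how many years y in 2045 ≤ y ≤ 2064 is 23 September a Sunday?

Day of week of September 23 in each year:
2045: Sat, 2046: Sun ✓, 2047: Mon, 2048: Wed, 2049: Thu, 2050: Fri, 2051: Sat, 2052: Mon, 2053: Tue, 2054: Wed, 2055: Thu, 2056: Sat, 2057: Sun ✓, 2058: Mon, 2059: Tue, 2060: Thu, 2061: Fri, 2062: Sat, 2063: Sun ✓, 2064: Tue
Sundays: 2046, 2057, 2063.

3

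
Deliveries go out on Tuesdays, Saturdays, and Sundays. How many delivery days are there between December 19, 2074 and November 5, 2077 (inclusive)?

450

December 19, 2074 is a Wednesday.
From December 19, 2074 to November 5, 2077 is 1053 days inclusive.
1053 = 7 × 150 + 3, so there are 150 full weeks plus 3 extra days.
Each full week contributes 3 days from the set (Tue, Sat, Sun): 150 × 3 = 450.
The 3 extra days are Wednesday, Thursday, Friday — none qualify.
Total: 450 + 0 = 450.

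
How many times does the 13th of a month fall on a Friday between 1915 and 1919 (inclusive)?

7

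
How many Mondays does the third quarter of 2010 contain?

1 July 2010 is a Thursday.
That's 92 days from start to end, counting both.
92 = 7 × 13 + 1, so there are 13 full weeks plus 1 extra day.
Each full week contributes one Monday: 13 so far.
The 1 extra day is Thursday — none qualify.
Total: 13 + 0 = 13.

13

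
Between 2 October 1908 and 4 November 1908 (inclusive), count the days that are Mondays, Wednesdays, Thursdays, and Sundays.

2 October 1908 is a Friday.
The range spans 34 days (inclusive of both endpoints).
34 = 7 × 4 + 6, so there are 4 full weeks plus 6 extra days.
Each full week contributes 4 days from the set (Mon, Wed, Thu, Sun): 4 × 4 = 16.
The 6 extra days are Fri, Sat, Sun, Mon, Tue, Wed — 3 of them qualify.
Total: 16 + 3 = 19.

19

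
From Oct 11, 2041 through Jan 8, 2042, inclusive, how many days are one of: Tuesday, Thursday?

Oct 11, 2041 is a Friday.
The range spans 90 days (inclusive of both endpoints).
90 = 7 × 12 + 6, so there are 12 full weeks plus 6 extra days.
Each full week contributes 2 days from the set (Tue, Thu): 12 × 2 = 24.
The 6 extra days are Fri, Sat, Sun, Mon, Tue, Wed — 1 of them qualifies.
Total: 24 + 1 = 25.

25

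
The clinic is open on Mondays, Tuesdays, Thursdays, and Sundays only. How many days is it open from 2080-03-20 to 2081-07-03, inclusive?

2080-03-20 is a Wednesday.
From 2080-03-20 to 2081-07-03 is 471 days inclusive.
471 = 7 × 67 + 2, so there are 67 full weeks plus 2 extra days.
Each full week contributes 4 days from the set (Mon, Tue, Thu, Sun): 67 × 4 = 268.
The 2 extra days are Wed, Thu — 1 of them qualifies.
Total: 268 + 1 = 269.

269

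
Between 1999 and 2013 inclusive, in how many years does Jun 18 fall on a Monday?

3

Day of week of June 18 in each year:
1999: Fri, 2000: Sun, 2001: Mon ✓, 2002: Tue, 2003: Wed, 2004: Fri, 2005: Sat, 2006: Sun, 2007: Mon ✓, 2008: Wed, 2009: Thu, 2010: Fri, 2011: Sat, 2012: Mon ✓, 2013: Tue
Mondays: 2001, 2007, 2012.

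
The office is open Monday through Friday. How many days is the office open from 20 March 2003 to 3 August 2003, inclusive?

97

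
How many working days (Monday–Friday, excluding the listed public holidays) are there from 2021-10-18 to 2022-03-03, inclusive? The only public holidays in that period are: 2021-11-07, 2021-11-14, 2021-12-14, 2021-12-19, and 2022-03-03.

97

2021-10-18 is a Monday.
From 2021-10-18 to 2022-03-03 is 137 days inclusive.
137 = 7 × 19 + 4, so there are 19 full weeks plus 4 extra days.
Each full week contributes 5 weekdays (Mon–Fri): 19 × 5 = 95.
The 4 extra days are Mon, Tue, Wed, Thu — 4 of them qualify.
Total: 95 + 4 = 99.
Holidays: 2021-11-07 (Sun); 2021-11-14 (Sun); 2021-12-14 (Tue); 2021-12-19 (Sun); 2022-03-03 (Thu).
2 of the 5 holidays fall on weekdays; the rest are weekends and were already excluded.
Business days: 99 − 2 = 97.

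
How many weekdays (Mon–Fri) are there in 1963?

1 January 1963 is a Tuesday.
The range spans 365 days (inclusive of both endpoints).
365 = 7 × 52 + 1, so there are 52 full weeks plus 1 extra day.
Each full week contributes 5 weekdays (Mon–Fri): 52 × 5 = 260.
The 1 extra day is Tue — 1 of them qualifies.
Total: 260 + 1 = 261.

261 weekdays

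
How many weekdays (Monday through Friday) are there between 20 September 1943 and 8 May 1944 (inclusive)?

20 September 1943 is a Monday.
That's 232 days from start to end, counting both.
232 = 7 × 33 + 1, so there are 33 full weeks plus 1 extra day.
Each full week contributes 5 weekdays (Mon–Fri): 33 × 5 = 165.
The 1 extra day is Mon — 1 of them qualifies.
Total: 165 + 1 = 166.

166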